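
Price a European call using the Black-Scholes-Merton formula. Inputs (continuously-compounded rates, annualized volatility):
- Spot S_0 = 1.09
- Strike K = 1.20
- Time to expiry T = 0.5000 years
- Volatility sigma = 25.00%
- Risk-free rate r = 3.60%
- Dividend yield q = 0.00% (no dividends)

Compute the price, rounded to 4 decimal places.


d1 = (ln(S/K) + (r - q + 0.5*sigma^2) * T) / (sigma * sqrt(T)) = -0.35366008
d2 = d1 - sigma * sqrt(T) = -0.53043678
exp(-rT) = 0.98216103; exp(-qT) = 1.00000000
C = S_0 * exp(-qT) * N(d1) - K * exp(-rT) * N(d2)
N(d1) = 0.36179682; N(d2) = 0.29790457
C = 1.0900 * 1.00000000 * 0.36179682 - 1.2000 * 0.98216103 * 0.29790457 = 0.0433

Answer: Price = 0.0433


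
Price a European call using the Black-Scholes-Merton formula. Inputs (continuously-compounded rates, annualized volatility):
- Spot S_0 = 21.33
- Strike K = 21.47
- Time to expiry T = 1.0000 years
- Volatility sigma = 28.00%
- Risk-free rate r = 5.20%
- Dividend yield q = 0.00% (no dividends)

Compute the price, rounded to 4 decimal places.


Answer: Price = 2.8264

Derivation:
d1 = (ln(S/K) + (r - q + 0.5*sigma^2) * T) / (sigma * sqrt(T)) = 0.30234972
d2 = d1 - sigma * sqrt(T) = 0.02234972
exp(-rT) = 0.94932887; exp(-qT) = 1.00000000
C = S_0 * exp(-qT) * N(d1) - K * exp(-rT) * N(d2)
N(d1) = 0.61880726; N(d2) = 0.50891550
C = 21.3300 * 1.00000000 * 0.61880726 - 21.4700 * 0.94932887 * 0.50891550 = 2.8264


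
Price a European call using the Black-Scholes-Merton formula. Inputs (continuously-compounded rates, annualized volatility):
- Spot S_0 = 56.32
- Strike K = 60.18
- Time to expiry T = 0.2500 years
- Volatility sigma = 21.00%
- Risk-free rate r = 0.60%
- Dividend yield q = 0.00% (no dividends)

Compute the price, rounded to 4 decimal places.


d1 = (ln(S/K) + (r - q + 0.5*sigma^2) * T) / (sigma * sqrt(T)) = -0.56455104
d2 = d1 - sigma * sqrt(T) = -0.66955104
exp(-rT) = 0.99850112; exp(-qT) = 1.00000000
C = S_0 * exp(-qT) * N(d1) - K * exp(-rT) * N(d2)
N(d1) = 0.28618959; N(d2) = 0.25157202
C = 56.3200 * 1.00000000 * 0.28618959 - 60.1800 * 0.99850112 * 0.25157202 = 1.0013

Answer: Price = 1.0013


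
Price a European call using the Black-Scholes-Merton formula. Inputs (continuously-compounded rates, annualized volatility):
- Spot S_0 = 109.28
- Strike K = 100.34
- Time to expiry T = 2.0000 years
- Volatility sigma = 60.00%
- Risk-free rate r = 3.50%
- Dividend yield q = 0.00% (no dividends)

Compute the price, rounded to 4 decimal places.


Answer: Price = 41.7136

Derivation:
d1 = (ln(S/K) + (r - q + 0.5*sigma^2) * T) / (sigma * sqrt(T)) = 0.60734459
d2 = d1 - sigma * sqrt(T) = -0.24118354
exp(-rT) = 0.93239382; exp(-qT) = 1.00000000
C = S_0 * exp(-qT) * N(d1) - K * exp(-rT) * N(d2)
N(d1) = 0.72818887; N(d2) = 0.40470643
C = 109.2800 * 1.00000000 * 0.72818887 - 100.3400 * 0.93239382 * 0.40470643 = 41.7136


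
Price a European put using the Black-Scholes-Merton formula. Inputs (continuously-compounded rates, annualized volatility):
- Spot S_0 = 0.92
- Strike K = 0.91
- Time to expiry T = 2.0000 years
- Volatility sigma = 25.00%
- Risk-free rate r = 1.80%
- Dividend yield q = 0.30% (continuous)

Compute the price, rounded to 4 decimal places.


d1 = (ln(S/K) + (r - q + 0.5*sigma^2) * T) / (sigma * sqrt(T)) = 0.29254159
d2 = d1 - sigma * sqrt(T) = -0.06101180
exp(-rT) = 0.96464029; exp(-qT) = 0.99401796
P = K * exp(-rT) * N(-d2) - S_0 * exp(-qT) * N(-d1)
N(-d1) = 0.38493628; N(-d2) = 0.52432510
P = 0.9100 * 0.96464029 * 0.52432510 - 0.9200 * 0.99401796 * 0.38493628 = 0.1082

Answer: Price = 0.1082


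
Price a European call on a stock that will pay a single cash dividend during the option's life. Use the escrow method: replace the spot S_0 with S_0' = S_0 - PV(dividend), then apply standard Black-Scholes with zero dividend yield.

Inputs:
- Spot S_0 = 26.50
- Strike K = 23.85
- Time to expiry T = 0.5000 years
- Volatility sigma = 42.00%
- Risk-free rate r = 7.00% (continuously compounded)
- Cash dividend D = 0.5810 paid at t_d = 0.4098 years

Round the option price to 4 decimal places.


PV(D) = D * exp(-r * t_d) = 0.5810 * 0.97172154 = 0.56457021
S_0' = S_0 - PV(D) = 26.5000 - 0.56457021 = 25.93542979
d1 = (ln(S_0'/K) + (r + sigma^2/2)*T) / (sigma*sqrt(T)) = 0.54859958
d2 = d1 - sigma*sqrt(T) = 0.25161473
exp(-rT) = 0.96560542
N(d1) = 0.70835986; N(d2) = 0.59933056
C = S_0' * N(d1) - K * exp(-rT) * N(d2) = 25.93542979 * 0.70835986 - 23.8500 * 0.96560542 * 0.59933056 = 4.5692

Answer: Price = 4.5692


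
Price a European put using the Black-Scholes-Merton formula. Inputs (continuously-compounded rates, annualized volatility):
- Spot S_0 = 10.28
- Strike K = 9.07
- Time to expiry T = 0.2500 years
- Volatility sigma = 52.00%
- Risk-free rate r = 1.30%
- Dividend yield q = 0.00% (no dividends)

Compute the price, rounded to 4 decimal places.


d1 = (ln(S/K) + (r - q + 0.5*sigma^2) * T) / (sigma * sqrt(T)) = 0.62414614
d2 = d1 - sigma * sqrt(T) = 0.36414614
exp(-rT) = 0.99675528; exp(-qT) = 1.00000000
P = K * exp(-rT) * N(-d2) - S_0 * exp(-qT) * N(-d1)
N(-d1) = 0.26626581; N(-d2) = 0.35787444
P = 9.0700 * 0.99675528 * 0.35787444 - 10.2800 * 1.00000000 * 0.26626581 = 0.4982

Answer: Price = 0.4982


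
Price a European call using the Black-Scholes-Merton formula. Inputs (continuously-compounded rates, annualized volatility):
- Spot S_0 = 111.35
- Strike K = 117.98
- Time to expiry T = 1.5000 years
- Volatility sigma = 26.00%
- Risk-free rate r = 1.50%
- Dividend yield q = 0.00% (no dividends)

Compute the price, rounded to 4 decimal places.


d1 = (ln(S/K) + (r - q + 0.5*sigma^2) * T) / (sigma * sqrt(T)) = 0.04824639
d2 = d1 - sigma * sqrt(T) = -0.27018728
exp(-rT) = 0.97775124; exp(-qT) = 1.00000000
C = S_0 * exp(-qT) * N(d1) - K * exp(-rT) * N(d2)
N(d1) = 0.51924006; N(d2) = 0.39350809
C = 111.3500 * 1.00000000 * 0.51924006 - 117.9800 * 0.97775124 * 0.39350809 = 12.4242

Answer: Price = 12.4242


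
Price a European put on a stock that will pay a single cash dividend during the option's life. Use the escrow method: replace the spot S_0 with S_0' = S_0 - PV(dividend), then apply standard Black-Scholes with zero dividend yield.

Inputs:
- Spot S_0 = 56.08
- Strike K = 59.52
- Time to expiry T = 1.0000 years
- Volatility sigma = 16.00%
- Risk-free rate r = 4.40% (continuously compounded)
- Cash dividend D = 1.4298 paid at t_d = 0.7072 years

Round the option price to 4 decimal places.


Answer: Price = 4.8051

Derivation:
PV(D) = D * exp(-r * t_d) = 1.4298 * 0.96936234 = 1.38599428
S_0' = S_0 - PV(D) = 56.0800 - 1.38599428 = 54.69400572
d1 = (ln(S_0'/K) + (r + sigma^2/2)*T) / (sigma*sqrt(T)) = -0.17348920
d2 = d1 - sigma*sqrt(T) = -0.33348920
exp(-rT) = 0.95695396
N(-d1) = 0.56886654; N(-d2) = 0.63061748
P = K * exp(-rT) * N(-d2) - S_0' * N(-d1) = 59.5200 * 0.95695396 * 0.63061748 - 54.69400572 * 0.56886654 = 4.8051


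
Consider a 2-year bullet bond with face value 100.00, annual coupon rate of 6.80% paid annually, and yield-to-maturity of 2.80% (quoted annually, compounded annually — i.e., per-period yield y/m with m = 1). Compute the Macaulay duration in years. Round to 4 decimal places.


Answer: Macaulay duration = 1.9386 years

Derivation:
Coupon per period c = face * coupon_rate / m = 6.800000
Periods per year m = 1; per-period yield y/m = 0.028000
Number of cashflows N = 2
Cashflows (t years, CF_t, discount factor 1/(1+y/m)^(m*t), PV):
  t = 1.0000: CF_t = 6.800000, DF = 0.972763, PV = 6.614786
  t = 2.0000: CF_t = 106.800000, DF = 0.946267, PV = 101.061333
Price P = sum_t PV_t = 107.676119
Macaulay numerator sum_t t * PV_t:
  t * PV_t at t = 1.0000: 6.614786
  t * PV_t at t = 2.0000: 202.122667
Macaulay duration D = (sum_t t * PV_t) / P = 208.737452 / 107.676119 = 1.938568


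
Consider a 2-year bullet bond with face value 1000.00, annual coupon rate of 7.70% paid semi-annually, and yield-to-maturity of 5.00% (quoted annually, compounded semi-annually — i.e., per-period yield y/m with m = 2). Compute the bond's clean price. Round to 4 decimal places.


Answer: Price = 1050.7867

Derivation:
Coupon per period c = face * coupon_rate / m = 38.500000
Periods per year m = 2; per-period yield y/m = 0.025000
Number of cashflows N = 4
Cashflows (t years, CF_t, discount factor 1/(1+y/m)^(m*t), PV):
  t = 0.5000: CF_t = 38.500000, DF = 0.975610, PV = 37.560976
  t = 1.0000: CF_t = 38.500000, DF = 0.951814, PV = 36.644854
  t = 1.5000: CF_t = 38.500000, DF = 0.928599, PV = 35.751077
  t = 2.0000: CF_t = 1038.500000, DF = 0.905951, PV = 940.829745
Price P = sum_t PV_t = 1050.786652


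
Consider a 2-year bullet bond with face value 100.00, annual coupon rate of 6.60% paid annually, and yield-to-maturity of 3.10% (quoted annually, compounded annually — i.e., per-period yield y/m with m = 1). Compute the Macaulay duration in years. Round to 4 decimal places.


Coupon per period c = face * coupon_rate / m = 6.600000
Periods per year m = 1; per-period yield y/m = 0.031000
Number of cashflows N = 2
Cashflows (t years, CF_t, discount factor 1/(1+y/m)^(m*t), PV):
  t = 1.0000: CF_t = 6.600000, DF = 0.969932, PV = 6.401552
  t = 2.0000: CF_t = 106.600000, DF = 0.940768, PV = 100.285899
Price P = sum_t PV_t = 106.687451
Macaulay numerator sum_t t * PV_t:
  t * PV_t at t = 1.0000: 6.401552
  t * PV_t at t = 2.0000: 200.571799
Macaulay duration D = (sum_t t * PV_t) / P = 206.973351 / 106.687451 = 1.939997

Answer: Macaulay duration = 1.9400 years


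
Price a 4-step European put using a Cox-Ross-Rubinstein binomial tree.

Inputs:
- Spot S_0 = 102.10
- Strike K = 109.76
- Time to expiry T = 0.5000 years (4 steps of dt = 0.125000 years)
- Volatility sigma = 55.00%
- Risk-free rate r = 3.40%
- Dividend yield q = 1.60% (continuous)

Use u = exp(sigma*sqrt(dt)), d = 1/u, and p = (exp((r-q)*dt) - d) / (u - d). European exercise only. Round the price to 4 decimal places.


dt = T/N = 0.125000
u = exp(sigma*sqrt(dt)) = 1.214648; d = 1/u = 0.823284
p = (exp((r-q)*dt) - d) / (u - d) = 0.457295
Discount per step: exp(-r*dt) = 0.995759
Stock lattice S(k, i) with i counting down-moves:
  k=0: S(0,0) = 102.1000
  k=1: S(1,0) = 124.0156; S(1,1) = 84.0573
  k=2: S(2,0) = 150.6353; S(2,1) = 102.1000; S(2,2) = 69.2030
  k=3: S(3,0) = 182.9688; S(3,1) = 124.0156; S(3,2) = 84.0573; S(3,3) = 56.9737
  k=4: S(4,0) = 222.2427; S(4,1) = 150.6353; S(4,2) = 102.1000; S(4,3) = 69.2030; S(4,4) = 46.9055
Terminal payoffs V(N, i) = max(K - S_T, 0):
  V(4,0) = 0.000000; V(4,1) = 0.000000; V(4,2) = 7.660000; V(4,3) = 40.557015; V(4,4) = 62.854485
Backward induction: V(k, i) = exp(-r*dt) * [p * V(k+1, i) + (1-p) * V(k+1, i+1)].
  V(3,0) = exp(-r*dt) * [p*0.000000 + (1-p)*0.000000] = 0.000000
  V(3,1) = exp(-r*dt) * [p*0.000000 + (1-p)*7.660000] = 4.139493
  V(3,2) = exp(-r*dt) * [p*7.660000 + (1-p)*40.557015] = 25.405186
  V(3,3) = exp(-r*dt) * [p*40.557015 + (1-p)*62.854485] = 52.434651
  V(2,0) = exp(-r*dt) * [p*0.000000 + (1-p)*4.139493] = 2.236998
  V(2,1) = exp(-r*dt) * [p*4.139493 + (1-p)*25.405186] = 15.613998
  V(2,2) = exp(-r*dt) * [p*25.405186 + (1-p)*52.434651] = 39.904268
  V(1,0) = exp(-r*dt) * [p*2.236998 + (1-p)*15.613998] = 9.456493
  V(1,1) = exp(-r*dt) * [p*15.613998 + (1-p)*39.904268] = 28.674334
  V(0,0) = exp(-r*dt) * [p*9.456493 + (1-p)*28.674334] = 19.801782

Answer: Price = V(0,0) = 19.8018


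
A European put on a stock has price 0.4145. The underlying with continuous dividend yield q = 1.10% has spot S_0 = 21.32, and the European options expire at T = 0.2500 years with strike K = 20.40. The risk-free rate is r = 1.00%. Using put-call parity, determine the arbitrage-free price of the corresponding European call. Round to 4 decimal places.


Put-call parity: C - P = S_0 * exp(-qT) - K * exp(-rT).
S_0 * exp(-qT) = 21.3200 * 0.99725378 = 21.26145054
K * exp(-rT) = 20.4000 * 0.99750312 = 20.34906370
C = P + S*exp(-qT) - K*exp(-rT)
C = 0.4145 + 21.26145054 - 20.34906370 = 1.3269

Answer: Call price = 1.3269


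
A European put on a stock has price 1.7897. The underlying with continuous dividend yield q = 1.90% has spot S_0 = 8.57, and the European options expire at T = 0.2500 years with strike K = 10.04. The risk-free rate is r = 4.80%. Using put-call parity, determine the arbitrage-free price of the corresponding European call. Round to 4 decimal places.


Answer: Call price = 0.3988

Derivation:
Put-call parity: C - P = S_0 * exp(-qT) - K * exp(-rT).
S_0 * exp(-qT) = 8.5700 * 0.99526126 = 8.52938903
K * exp(-rT) = 10.0400 * 0.98807171 = 9.92024000
C = P + S*exp(-qT) - K*exp(-rT)
C = 1.7897 + 8.52938903 - 9.92024000 = 0.3988


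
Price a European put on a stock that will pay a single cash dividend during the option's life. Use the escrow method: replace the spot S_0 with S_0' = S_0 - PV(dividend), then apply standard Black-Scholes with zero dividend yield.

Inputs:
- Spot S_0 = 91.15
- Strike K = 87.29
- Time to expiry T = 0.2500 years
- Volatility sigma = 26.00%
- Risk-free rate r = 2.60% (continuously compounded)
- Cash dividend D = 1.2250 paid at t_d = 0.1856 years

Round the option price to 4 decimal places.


PV(D) = D * exp(-r * t_d) = 1.2250 * 0.99518602 = 1.21910288
S_0' = S_0 - PV(D) = 91.1500 - 1.21910288 = 89.93089712
d1 = (ln(S_0'/K) + (r + sigma^2/2)*T) / (sigma*sqrt(T)) = 0.34427428
d2 = d1 - sigma*sqrt(T) = 0.21427428
exp(-rT) = 0.99352108
N(-d1) = 0.36532001; N(-d2) = 0.41516659
P = K * exp(-rT) * N(-d2) - S_0' * N(-d1) = 87.2900 * 0.99352108 * 0.41516659 - 89.93089712 * 0.36532001 = 3.1515

Answer: Price = 3.1515


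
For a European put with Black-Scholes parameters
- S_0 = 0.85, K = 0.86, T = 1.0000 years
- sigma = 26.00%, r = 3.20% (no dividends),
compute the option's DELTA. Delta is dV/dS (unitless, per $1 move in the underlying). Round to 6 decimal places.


Answer: Delta = -0.417579

Derivation:
d1 = 0.2080921548; d2 = -0.0519078452
phi(d1) = 0.3903975478; exp(-qT) = 1.0000000000; exp(-rT) = 0.9685065821
N(-d1) = 0.4175785063
Delta = -exp(-qT) * N(-d1) = -1.0000000000 * 0.4175785063 = -0.417579


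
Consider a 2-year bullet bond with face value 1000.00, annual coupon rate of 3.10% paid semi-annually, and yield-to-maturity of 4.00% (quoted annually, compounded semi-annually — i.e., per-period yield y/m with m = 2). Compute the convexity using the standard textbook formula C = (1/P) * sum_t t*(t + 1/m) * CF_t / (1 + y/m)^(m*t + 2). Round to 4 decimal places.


Coupon per period c = face * coupon_rate / m = 15.500000
Periods per year m = 2; per-period yield y/m = 0.020000
Number of cashflows N = 4
Cashflows (t years, CF_t, discount factor 1/(1+y/m)^(m*t), PV):
  t = 0.5000: CF_t = 15.500000, DF = 0.980392, PV = 15.196078
  t = 1.0000: CF_t = 15.500000, DF = 0.961169, PV = 14.898116
  t = 1.5000: CF_t = 15.500000, DF = 0.942322, PV = 14.605996
  t = 2.0000: CF_t = 1015.500000, DF = 0.923845, PV = 938.165030
Price P = sum_t PV_t = 982.865221
Convexity numerator sum_t t*(t + 1/m) * CF_t / (1+y/m)^(m*t + 2):
  t = 0.5000: term = 7.302998
  t = 1.0000: term = 21.479406
  t = 1.5000: term = 42.116483
  t = 2.0000: term = 4508.674693
Convexity = (1/P) * sum = 4579.573580 / 982.865221 = 4.659412

Answer: Convexity = 4.6594


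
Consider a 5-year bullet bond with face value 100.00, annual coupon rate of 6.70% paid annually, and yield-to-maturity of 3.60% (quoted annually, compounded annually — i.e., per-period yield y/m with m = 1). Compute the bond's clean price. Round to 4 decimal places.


Coupon per period c = face * coupon_rate / m = 6.700000
Periods per year m = 1; per-period yield y/m = 0.036000
Number of cashflows N = 5
Cashflows (t years, CF_t, discount factor 1/(1+y/m)^(m*t), PV):
  t = 1.0000: CF_t = 6.700000, DF = 0.965251, PV = 6.467181
  t = 2.0000: CF_t = 6.700000, DF = 0.931709, PV = 6.242453
  t = 3.0000: CF_t = 6.700000, DF = 0.899333, PV = 6.025534
  t = 4.0000: CF_t = 6.700000, DF = 0.868082, PV = 5.816152
  t = 5.0000: CF_t = 106.700000, DF = 0.837917, PV = 89.405789
Price P = sum_t PV_t = 113.957110

Answer: Price = 113.9571


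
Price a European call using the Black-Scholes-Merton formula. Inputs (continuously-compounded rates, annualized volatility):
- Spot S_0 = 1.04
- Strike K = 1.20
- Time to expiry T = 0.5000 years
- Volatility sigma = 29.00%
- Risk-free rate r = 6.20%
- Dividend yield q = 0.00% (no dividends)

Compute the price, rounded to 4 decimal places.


d1 = (ln(S/K) + (r - q + 0.5*sigma^2) * T) / (sigma * sqrt(T)) = -0.44414032
d2 = d1 - sigma * sqrt(T) = -0.64920129
exp(-rT) = 0.96947557; exp(-qT) = 1.00000000
C = S_0 * exp(-qT) * N(d1) - K * exp(-rT) * N(d2)
N(d1) = 0.32847057; N(d2) = 0.25810414
C = 1.0400 * 1.00000000 * 0.32847057 - 1.2000 * 0.96947557 * 0.25810414 = 0.0413

Answer: Price = 0.0413


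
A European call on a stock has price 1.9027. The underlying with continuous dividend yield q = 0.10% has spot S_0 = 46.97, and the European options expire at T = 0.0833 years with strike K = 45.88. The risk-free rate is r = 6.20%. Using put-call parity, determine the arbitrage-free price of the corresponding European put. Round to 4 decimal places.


Answer: Put price = 0.5803

Derivation:
Put-call parity: C - P = S_0 * exp(-qT) - K * exp(-rT).
S_0 * exp(-qT) = 46.9700 * 0.99991670 = 46.96608756
K * exp(-rT) = 45.8800 * 0.99484871 = 45.64365898
P = C - S*exp(-qT) + K*exp(-rT)
P = 1.9027 - 46.96608756 + 45.64365898 = 0.5803


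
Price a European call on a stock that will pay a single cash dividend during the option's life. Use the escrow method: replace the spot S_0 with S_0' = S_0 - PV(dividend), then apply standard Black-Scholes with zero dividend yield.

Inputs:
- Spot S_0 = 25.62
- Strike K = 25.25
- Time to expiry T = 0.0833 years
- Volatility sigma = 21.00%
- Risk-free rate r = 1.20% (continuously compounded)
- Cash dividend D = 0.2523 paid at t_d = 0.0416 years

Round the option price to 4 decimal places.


PV(D) = D * exp(-r * t_d) = 0.2523 * 0.99950092 = 0.25217408
S_0' = S_0 - PV(D) = 25.6200 - 0.25217408 = 25.36782592
d1 = (ln(S_0'/K) + (r + sigma^2/2)*T) / (sigma*sqrt(T)) = 0.12360876
d2 = d1 - sigma*sqrt(T) = 0.06299911
exp(-rT) = 0.99900090
N(d1) = 0.54918747; N(d2) = 0.52511639
C = S_0' * N(d1) - K * exp(-rT) * N(d2) = 25.36782592 * 0.54918747 - 25.2500 * 0.99900090 * 0.52511639 = 0.6858

Answer: Price = 0.6858


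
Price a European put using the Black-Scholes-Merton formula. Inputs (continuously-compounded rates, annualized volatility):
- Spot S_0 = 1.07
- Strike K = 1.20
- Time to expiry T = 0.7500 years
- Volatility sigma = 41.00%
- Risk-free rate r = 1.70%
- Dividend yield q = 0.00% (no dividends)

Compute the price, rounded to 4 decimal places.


Answer: Price = 0.2227

Derivation:
d1 = (ln(S/K) + (r - q + 0.5*sigma^2) * T) / (sigma * sqrt(T)) = -0.10948648
d2 = d1 - sigma * sqrt(T) = -0.46455689
exp(-rT) = 0.98733094; exp(-qT) = 1.00000000
P = K * exp(-rT) * N(-d2) - S_0 * exp(-qT) * N(-d1)
N(-d1) = 0.54359168; N(-d2) = 0.67887560
P = 1.2000 * 0.98733094 * 0.67887560 - 1.0700 * 1.00000000 * 0.54359168 = 0.2227


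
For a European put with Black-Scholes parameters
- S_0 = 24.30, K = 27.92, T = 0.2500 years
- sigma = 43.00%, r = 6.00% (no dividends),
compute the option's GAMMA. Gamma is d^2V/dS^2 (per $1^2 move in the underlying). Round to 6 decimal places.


Answer: Gamma = 0.068419

Derivation:
d1 = -0.4686252444; d2 = -0.6836252444
phi(d1) = 0.3574558779; exp(-qT) = 1.0000000000; exp(-rT) = 0.9851119396
Gamma = exp(-qT) * phi(d1) / (S * sigma * sqrt(T)) = 1.0000000000 * 0.3574558779 / (24.3000 * 0.4300 * 0.5000000000) = 0.068419


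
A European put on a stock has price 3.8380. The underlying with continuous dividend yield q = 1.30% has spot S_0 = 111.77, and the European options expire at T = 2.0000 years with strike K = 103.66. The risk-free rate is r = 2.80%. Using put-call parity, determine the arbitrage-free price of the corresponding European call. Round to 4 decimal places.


Put-call parity: C - P = S_0 * exp(-qT) - K * exp(-rT).
S_0 * exp(-qT) = 111.7700 * 0.97433509 = 108.90143297
K * exp(-rT) = 103.6600 * 0.94553914 = 98.01458683
C = P + S*exp(-qT) - K*exp(-rT)
C = 3.8380 + 108.90143297 - 98.01458683 = 14.7248

Answer: Call price = 14.7248


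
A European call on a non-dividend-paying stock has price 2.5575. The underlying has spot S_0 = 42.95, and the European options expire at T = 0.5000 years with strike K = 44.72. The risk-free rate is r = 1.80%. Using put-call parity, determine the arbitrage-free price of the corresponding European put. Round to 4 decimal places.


Put-call parity: C - P = S_0 * exp(-qT) - K * exp(-rT).
S_0 * exp(-qT) = 42.9500 * 1.00000000 = 42.95000000
K * exp(-rT) = 44.7200 * 0.99104038 = 44.31932574
P = C - S*exp(-qT) + K*exp(-rT)
P = 2.5575 - 42.95000000 + 44.31932574 = 3.9268

Answer: Put price = 3.9268


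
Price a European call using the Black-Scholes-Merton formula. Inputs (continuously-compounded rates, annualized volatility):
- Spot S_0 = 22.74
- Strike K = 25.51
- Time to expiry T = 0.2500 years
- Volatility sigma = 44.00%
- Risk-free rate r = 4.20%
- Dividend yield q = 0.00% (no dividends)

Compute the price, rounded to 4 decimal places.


d1 = (ln(S/K) + (r - q + 0.5*sigma^2) * T) / (sigma * sqrt(T)) = -0.36475020
d2 = d1 - sigma * sqrt(T) = -0.58475020
exp(-rT) = 0.98955493; exp(-qT) = 1.00000000
C = S_0 * exp(-qT) * N(d1) - K * exp(-rT) * N(d2)
N(d1) = 0.35764894; N(d2) = 0.27935785
C = 22.7400 * 1.00000000 * 0.35764894 - 25.5100 * 0.98955493 * 0.27935785 = 1.0810

Answer: Price = 1.0810


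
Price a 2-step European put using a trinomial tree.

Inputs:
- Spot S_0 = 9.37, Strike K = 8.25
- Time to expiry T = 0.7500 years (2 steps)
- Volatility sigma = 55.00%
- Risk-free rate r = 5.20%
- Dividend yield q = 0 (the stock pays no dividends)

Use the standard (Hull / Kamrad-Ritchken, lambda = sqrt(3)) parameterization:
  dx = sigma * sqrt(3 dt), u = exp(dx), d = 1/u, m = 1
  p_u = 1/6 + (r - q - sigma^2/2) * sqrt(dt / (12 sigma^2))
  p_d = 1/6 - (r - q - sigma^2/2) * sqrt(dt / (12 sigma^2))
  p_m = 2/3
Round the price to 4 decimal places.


Answer: Price = V(0,0) = 0.9715

Derivation:
dt = T/N = 0.375000; dx = sigma*sqrt(3*dt) = 0.583363
u = exp(dx) = 1.792055; d = 1/u = 0.558019
p_u = 0.134767, p_m = 0.666667, p_d = 0.198567
Discount per step: exp(-r*dt) = 0.980689
Stock lattice S(k, j) with j the centered position index:
  k=0: S(0,+0) = 9.3700
  k=1: S(1,-1) = 5.2286; S(1,+0) = 9.3700; S(1,+1) = 16.7916
  k=2: S(2,-2) = 2.9177; S(2,-1) = 5.2286; S(2,+0) = 9.3700; S(2,+1) = 16.7916; S(2,+2) = 30.0914
Terminal payoffs V(N, j) = max(K - S_T, 0):
  V(2,-2) = 5.332325; V(2,-1) = 3.021366; V(2,+0) = 0.000000; V(2,+1) = 0.000000; V(2,+2) = 0.000000
Backward induction: V(k, j) = exp(-r*dt) * [p_u * V(k+1, j+1) + p_m * V(k+1, j) + p_d * V(k+1, j-1)]
  V(1,-1) = exp(-r*dt) * [p_u*0.000000 + p_m*3.021366 + p_d*5.332325] = 3.013723
  V(1,+0) = exp(-r*dt) * [p_u*0.000000 + p_m*0.000000 + p_d*3.021366] = 0.588358
  V(1,+1) = exp(-r*dt) * [p_u*0.000000 + p_m*0.000000 + p_d*0.000000] = 0.000000
  V(0,+0) = exp(-r*dt) * [p_u*0.000000 + p_m*0.588358 + p_d*3.013723] = 0.971533


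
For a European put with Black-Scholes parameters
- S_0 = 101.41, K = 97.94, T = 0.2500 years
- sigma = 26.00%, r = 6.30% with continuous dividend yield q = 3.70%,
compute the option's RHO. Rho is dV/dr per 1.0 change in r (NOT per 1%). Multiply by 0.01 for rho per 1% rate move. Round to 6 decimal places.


d1 = 0.3828204565; d2 = 0.2528204565
phi(d1) = 0.3707548249; exp(-qT) = 0.9907926496; exp(-rT) = 0.9843733826
N(-d2) = 0.4002034795
Rho = -K*T*exp(-rT)*N(-d2) = -97.9400 * 0.2500 * 0.9843733826 * 0.4002034795 = -9.645857

Answer: Rho = -9.645857


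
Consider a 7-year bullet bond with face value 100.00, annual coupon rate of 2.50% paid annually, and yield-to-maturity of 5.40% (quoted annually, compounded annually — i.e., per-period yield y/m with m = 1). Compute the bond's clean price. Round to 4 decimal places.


Coupon per period c = face * coupon_rate / m = 2.500000
Periods per year m = 1; per-period yield y/m = 0.054000
Number of cashflows N = 7
Cashflows (t years, CF_t, discount factor 1/(1+y/m)^(m*t), PV):
  t = 1.0000: CF_t = 2.500000, DF = 0.948767, PV = 2.371917
  t = 2.0000: CF_t = 2.500000, DF = 0.900158, PV = 2.250395
  t = 3.0000: CF_t = 2.500000, DF = 0.854040, PV = 2.135100
  t = 4.0000: CF_t = 2.500000, DF = 0.810285, PV = 2.025711
  t = 5.0000: CF_t = 2.500000, DF = 0.768771, PV = 1.921927
  t = 6.0000: CF_t = 2.500000, DF = 0.729384, PV = 1.823460
  t = 7.0000: CF_t = 102.500000, DF = 0.692015, PV = 70.931573
Price P = sum_t PV_t = 83.460083

Answer: Price = 83.4601


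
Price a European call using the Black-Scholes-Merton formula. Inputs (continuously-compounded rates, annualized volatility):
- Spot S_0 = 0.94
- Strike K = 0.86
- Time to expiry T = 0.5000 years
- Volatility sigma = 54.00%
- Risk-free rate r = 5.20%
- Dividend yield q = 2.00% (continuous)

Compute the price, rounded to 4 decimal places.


Answer: Price = 0.1852

Derivation:
d1 = (ln(S/K) + (r - q + 0.5*sigma^2) * T) / (sigma * sqrt(T)) = 0.46576727
d2 = d1 - sigma * sqrt(T) = 0.08392961
exp(-rT) = 0.97433509; exp(-qT) = 0.99004983
C = S_0 * exp(-qT) * N(d1) - K * exp(-rT) * N(d2)
N(d1) = 0.67930895; N(d2) = 0.53344380
C = 0.9400 * 0.99004983 * 0.67930895 - 0.8600 * 0.97433509 * 0.53344380 = 0.1852


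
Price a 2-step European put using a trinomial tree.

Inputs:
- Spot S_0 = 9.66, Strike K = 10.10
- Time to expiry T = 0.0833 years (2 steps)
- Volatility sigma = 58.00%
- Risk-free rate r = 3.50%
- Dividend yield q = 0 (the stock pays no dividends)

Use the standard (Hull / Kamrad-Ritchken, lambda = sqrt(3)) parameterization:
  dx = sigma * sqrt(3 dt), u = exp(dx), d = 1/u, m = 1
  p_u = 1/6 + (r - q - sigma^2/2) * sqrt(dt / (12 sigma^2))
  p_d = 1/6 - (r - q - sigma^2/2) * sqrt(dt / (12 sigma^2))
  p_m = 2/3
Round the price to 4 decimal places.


dt = T/N = 0.041650; dx = sigma*sqrt(3*dt) = 0.205020
u = exp(dx) = 1.227550; d = 1/u = 0.814631
p_u = 0.153137, p_m = 0.666667, p_d = 0.180197
Discount per step: exp(-r*dt) = 0.998543
Stock lattice S(k, j) with j the centered position index:
  k=0: S(0,+0) = 9.6600
  k=1: S(1,-1) = 7.8693; S(1,+0) = 9.6600; S(1,+1) = 11.8581
  k=2: S(2,-2) = 6.4106; S(2,-1) = 7.8693; S(2,+0) = 9.6600; S(2,+1) = 11.8581; S(2,+2) = 14.5564
Terminal payoffs V(N, j) = max(K - S_T, 0):
  V(2,-2) = 3.689394; V(2,-1) = 2.230664; V(2,+0) = 0.440000; V(2,+1) = 0.000000; V(2,+2) = 0.000000
Backward induction: V(k, j) = exp(-r*dt) * [p_u * V(k+1, j+1) + p_m * V(k+1, j) + p_d * V(k+1, j-1)]
  V(1,-1) = exp(-r*dt) * [p_u*0.440000 + p_m*2.230664 + p_d*3.689394] = 2.216073
  V(1,+0) = exp(-r*dt) * [p_u*0.000000 + p_m*0.440000 + p_d*2.230664] = 0.694278
  V(1,+1) = exp(-r*dt) * [p_u*0.000000 + p_m*0.000000 + p_d*0.440000] = 0.079171
  V(0,+0) = exp(-r*dt) * [p_u*0.079171 + p_m*0.694278 + p_d*2.216073] = 0.873031

Answer: Price = V(0,0) = 0.8730


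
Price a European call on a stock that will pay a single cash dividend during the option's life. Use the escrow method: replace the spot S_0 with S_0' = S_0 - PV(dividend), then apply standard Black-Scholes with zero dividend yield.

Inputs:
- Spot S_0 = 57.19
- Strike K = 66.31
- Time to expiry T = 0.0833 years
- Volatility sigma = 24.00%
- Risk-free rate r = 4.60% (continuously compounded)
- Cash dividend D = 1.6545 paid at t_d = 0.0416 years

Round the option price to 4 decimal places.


PV(D) = D * exp(-r * t_d) = 1.6545 * 0.99808823 = 1.65133698
S_0' = S_0 - PV(D) = 57.1900 - 1.65133698 = 55.53866302
d1 = (ln(S_0'/K) + (r + sigma^2/2)*T) / (sigma*sqrt(T)) = -2.46910601
d2 = d1 - sigma*sqrt(T) = -2.53837419
exp(-rT) = 0.99617553
N(d1) = 0.00677255; N(d2) = 0.00556844
C = S_0' * N(d1) - K * exp(-rT) * N(d2) = 55.53866302 * 0.00677255 - 66.3100 * 0.99617553 * 0.00556844 = 0.0083

Answer: Price = 0.0083


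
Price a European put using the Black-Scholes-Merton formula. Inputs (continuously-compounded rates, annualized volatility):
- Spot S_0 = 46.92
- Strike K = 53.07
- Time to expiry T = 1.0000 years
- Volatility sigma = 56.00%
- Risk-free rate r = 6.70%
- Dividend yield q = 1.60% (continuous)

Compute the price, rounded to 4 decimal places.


Answer: Price = 12.3768

Derivation:
d1 = (ln(S/K) + (r - q + 0.5*sigma^2) * T) / (sigma * sqrt(T)) = 0.15112898
d2 = d1 - sigma * sqrt(T) = -0.40887102
exp(-rT) = 0.93519520; exp(-qT) = 0.98412732
P = K * exp(-rT) * N(-d2) - S_0 * exp(-qT) * N(-d1)
N(-d1) = 0.43993699; N(-d2) = 0.65868284
P = 53.0700 * 0.93519520 * 0.65868284 - 46.9200 * 0.98412732 * 0.43993699 = 12.3768


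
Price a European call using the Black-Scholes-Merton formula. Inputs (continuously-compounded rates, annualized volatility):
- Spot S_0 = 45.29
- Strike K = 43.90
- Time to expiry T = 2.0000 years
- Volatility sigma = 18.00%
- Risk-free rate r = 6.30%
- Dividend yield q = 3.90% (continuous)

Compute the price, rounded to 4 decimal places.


Answer: Price = 5.8703

Derivation:
d1 = (ln(S/K) + (r - q + 0.5*sigma^2) * T) / (sigma * sqrt(T)) = 0.43829596
d2 = d1 - sigma * sqrt(T) = 0.18373752
exp(-rT) = 0.88161485; exp(-qT) = 0.92496443
C = S_0 * exp(-qT) * N(d1) - K * exp(-rT) * N(d2)
N(d1) = 0.66941412; N(d2) = 0.57289031
C = 45.2900 * 0.92496443 * 0.66941412 - 43.9000 * 0.88161485 * 0.57289031 = 5.8703


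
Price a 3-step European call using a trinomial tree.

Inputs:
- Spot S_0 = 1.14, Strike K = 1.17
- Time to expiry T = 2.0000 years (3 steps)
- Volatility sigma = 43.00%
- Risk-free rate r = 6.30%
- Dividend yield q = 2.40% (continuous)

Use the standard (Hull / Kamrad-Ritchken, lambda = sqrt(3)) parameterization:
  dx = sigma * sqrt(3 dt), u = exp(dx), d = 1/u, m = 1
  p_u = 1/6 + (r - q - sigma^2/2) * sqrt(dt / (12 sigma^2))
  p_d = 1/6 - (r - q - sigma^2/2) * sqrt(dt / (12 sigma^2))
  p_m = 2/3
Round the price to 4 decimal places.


Answer: Price = V(0,0) = 0.2608

Derivation:
dt = T/N = 0.666667; dx = sigma*sqrt(3*dt) = 0.608112
u = exp(dx) = 1.836960; d = 1/u = 0.544378
p_u = 0.137368, p_m = 0.666667, p_d = 0.195965
Discount per step: exp(-r*dt) = 0.958870
Stock lattice S(k, j) with j the centered position index:
  k=0: S(0,+0) = 1.1400
  k=1: S(1,-1) = 0.6206; S(1,+0) = 1.1400; S(1,+1) = 2.0941
  k=2: S(2,-2) = 0.3378; S(2,-1) = 0.6206; S(2,+0) = 1.1400; S(2,+1) = 2.0941; S(2,+2) = 3.8468
  k=3: S(3,-3) = 0.1839; S(3,-2) = 0.3378; S(3,-1) = 0.6206; S(3,+0) = 1.1400; S(3,+1) = 2.0941; S(3,+2) = 3.8468; S(3,+3) = 7.0665
Terminal payoffs V(N, j) = max(S_T - K, 0):
  V(3,-3) = 0.000000; V(3,-2) = 0.000000; V(3,-1) = 0.000000; V(3,+0) = 0.000000; V(3,+1) = 0.924134; V(3,+2) = 2.676840; V(3,+3) = 5.896489
Backward induction: V(k, j) = exp(-r*dt) * [p_u * V(k+1, j+1) + p_m * V(k+1, j) + p_d * V(k+1, j-1)]
  V(2,-2) = exp(-r*dt) * [p_u*0.000000 + p_m*0.000000 + p_d*0.000000] = 0.000000
  V(2,-1) = exp(-r*dt) * [p_u*0.000000 + p_m*0.000000 + p_d*0.000000] = 0.000000
  V(2,+0) = exp(-r*dt) * [p_u*0.924134 + p_m*0.000000 + p_d*0.000000] = 0.121725
  V(2,+1) = exp(-r*dt) * [p_u*2.676840 + p_m*0.924134 + p_d*0.000000] = 0.943338
  V(2,+2) = exp(-r*dt) * [p_u*5.896489 + p_m*2.676840 + p_d*0.924134] = 2.661485
  V(1,-1) = exp(-r*dt) * [p_u*0.121725 + p_m*0.000000 + p_d*0.000000] = 0.016033
  V(1,+0) = exp(-r*dt) * [p_u*0.943338 + p_m*0.121725 + p_d*0.000000] = 0.202067
  V(1,+1) = exp(-r*dt) * [p_u*2.661485 + p_m*0.943338 + p_d*0.121725] = 0.976465
  V(0,+0) = exp(-r*dt) * [p_u*0.976465 + p_m*0.202067 + p_d*0.016033] = 0.260802


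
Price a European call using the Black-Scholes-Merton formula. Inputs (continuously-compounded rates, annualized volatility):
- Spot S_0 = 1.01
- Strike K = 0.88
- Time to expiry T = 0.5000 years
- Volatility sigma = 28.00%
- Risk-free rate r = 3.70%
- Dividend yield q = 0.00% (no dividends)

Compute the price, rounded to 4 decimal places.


Answer: Price = 0.1687

Derivation:
d1 = (ln(S/K) + (r - q + 0.5*sigma^2) * T) / (sigma * sqrt(T)) = 0.88834685
d2 = d1 - sigma * sqrt(T) = 0.69035695
exp(-rT) = 0.98167007; exp(-qT) = 1.00000000
C = S_0 * exp(-qT) * N(d1) - K * exp(-rT) * N(d2)
N(d1) = 0.81282290; N(d2) = 0.75501513
C = 1.0100 * 1.00000000 * 0.81282290 - 0.8800 * 0.98167007 * 0.75501513 = 0.1687


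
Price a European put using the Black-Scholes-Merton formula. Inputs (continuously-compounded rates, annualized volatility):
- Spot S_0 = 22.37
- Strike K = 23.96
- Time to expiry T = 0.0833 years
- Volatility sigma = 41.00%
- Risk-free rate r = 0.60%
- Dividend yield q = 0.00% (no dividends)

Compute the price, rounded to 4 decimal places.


d1 = (ln(S/K) + (r - q + 0.5*sigma^2) * T) / (sigma * sqrt(T)) = -0.51687834
d2 = d1 - sigma * sqrt(T) = -0.63521147
exp(-rT) = 0.99950032; exp(-qT) = 1.00000000
P = K * exp(-rT) * N(-d2) - S_0 * exp(-qT) * N(-d1)
N(-d1) = 0.69737946; N(-d2) = 0.73735475
P = 23.9600 * 0.99950032 * 0.73735475 - 22.3700 * 1.00000000 * 0.69737946 = 2.0578

Answer: Price = 2.0578


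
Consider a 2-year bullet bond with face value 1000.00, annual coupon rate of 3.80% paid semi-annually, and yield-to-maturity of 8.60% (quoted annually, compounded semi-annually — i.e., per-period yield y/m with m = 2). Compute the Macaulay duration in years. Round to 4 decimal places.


Answer: Macaulay duration = 1.9418 years

Derivation:
Coupon per period c = face * coupon_rate / m = 19.000000
Periods per year m = 2; per-period yield y/m = 0.043000
Number of cashflows N = 4
Cashflows (t years, CF_t, discount factor 1/(1+y/m)^(m*t), PV):
  t = 0.5000: CF_t = 19.000000, DF = 0.958773, PV = 18.216683
  t = 1.0000: CF_t = 19.000000, DF = 0.919245, PV = 17.465659
  t = 1.5000: CF_t = 19.000000, DF = 0.881347, PV = 16.745599
  t = 2.0000: CF_t = 1019.000000, DF = 0.845012, PV = 861.067010
Price P = sum_t PV_t = 913.494950
Macaulay numerator sum_t t * PV_t:
  t * PV_t at t = 0.5000: 9.108341
  t * PV_t at t = 1.0000: 17.465659
  t * PV_t at t = 1.5000: 25.118398
  t * PV_t at t = 2.0000: 1722.134019
Macaulay duration D = (sum_t t * PV_t) / P = 1773.826418 / 913.494950 = 1.941802


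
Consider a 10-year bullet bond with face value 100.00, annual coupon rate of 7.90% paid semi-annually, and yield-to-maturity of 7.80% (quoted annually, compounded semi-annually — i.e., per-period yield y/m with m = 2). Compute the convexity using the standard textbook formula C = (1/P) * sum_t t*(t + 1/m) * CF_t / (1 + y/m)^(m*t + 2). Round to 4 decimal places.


Coupon per period c = face * coupon_rate / m = 3.950000
Periods per year m = 2; per-period yield y/m = 0.039000
Number of cashflows N = 20
Cashflows (t years, CF_t, discount factor 1/(1+y/m)^(m*t), PV):
  t = 0.5000: CF_t = 3.950000, DF = 0.962464, PV = 3.801732
  t = 1.0000: CF_t = 3.950000, DF = 0.926337, PV = 3.659030
  t = 1.5000: CF_t = 3.950000, DF = 0.891566, PV = 3.521685
  t = 2.0000: CF_t = 3.950000, DF = 0.858100, PV = 3.389494
  t = 2.5000: CF_t = 3.950000, DF = 0.825890, PV = 3.262266
  t = 3.0000: CF_t = 3.950000, DF = 0.794889, PV = 3.139813
  t = 3.5000: CF_t = 3.950000, DF = 0.765052, PV = 3.021957
  t = 4.0000: CF_t = 3.950000, DF = 0.736335, PV = 2.908524
  t = 4.5000: CF_t = 3.950000, DF = 0.708696, PV = 2.799350
  t = 5.0000: CF_t = 3.950000, DF = 0.682094, PV = 2.694273
  t = 5.5000: CF_t = 3.950000, DF = 0.656491, PV = 2.593141
  t = 6.0000: CF_t = 3.950000, DF = 0.631849, PV = 2.495804
  t = 6.5000: CF_t = 3.950000, DF = 0.608132, PV = 2.402122
  t = 7.0000: CF_t = 3.950000, DF = 0.585305, PV = 2.311955
  t = 7.5000: CF_t = 3.950000, DF = 0.563335, PV = 2.225174
  t = 8.0000: CF_t = 3.950000, DF = 0.542190, PV = 2.141649
  t = 8.5000: CF_t = 3.950000, DF = 0.521838, PV = 2.061260
  t = 9.0000: CF_t = 3.950000, DF = 0.502250, PV = 1.983888
  t = 9.5000: CF_t = 3.950000, DF = 0.483398, PV = 1.909421
  t = 10.0000: CF_t = 103.950000, DF = 0.465253, PV = 48.363035
Price P = sum_t PV_t = 100.685573
Convexity numerator sum_t t*(t + 1/m) * CF_t / (1+y/m)^(m*t + 2):
  t = 0.5000: term = 1.760842
  t = 1.0000: term = 5.084241
  t = 1.5000: term = 9.786798
  t = 2.0000: term = 15.699066
  t = 2.5000: term = 22.664677
  t = 3.0000: term = 30.539506
  t = 3.5000: term = 39.190897
  t = 4.0000: term = 48.496916
  t = 4.5000: term = 58.345665
  t = 5.0000: term = 68.634618
  t = 5.5000: term = 79.270011
  t = 6.0000: term = 90.166256
  t = 6.5000: term = 101.245395
  t = 7.0000: term = 112.436583
  t = 7.5000: term = 123.675603
  t = 8.0000: term = 134.904412
  t = 8.5000: term = 146.070706
  t = 9.0000: term = 157.127521
  t = 9.5000: term = 168.032853
  t = 10.0000: term = 4704.048020
Convexity = (1/P) * sum = 6117.180586 / 100.685573 = 60.755284

Answer: Convexity = 60.7553


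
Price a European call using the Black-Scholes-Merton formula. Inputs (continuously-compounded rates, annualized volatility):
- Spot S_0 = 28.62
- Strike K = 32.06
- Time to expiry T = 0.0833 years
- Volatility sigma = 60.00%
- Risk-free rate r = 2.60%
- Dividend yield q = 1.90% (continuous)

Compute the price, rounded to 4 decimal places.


Answer: Price = 0.8090

Derivation:
d1 = (ln(S/K) + (r - q + 0.5*sigma^2) * T) / (sigma * sqrt(T)) = -0.56549071
d2 = d1 - sigma * sqrt(T) = -0.73866115
exp(-rT) = 0.99783654; exp(-qT) = 0.99841855
C = S_0 * exp(-qT) * N(d1) - K * exp(-rT) * N(d2)
N(d1) = 0.28587002; N(d2) = 0.23005639
C = 28.6200 * 0.99841855 * 0.28587002 - 32.0600 * 0.99783654 * 0.23005639 = 0.8090


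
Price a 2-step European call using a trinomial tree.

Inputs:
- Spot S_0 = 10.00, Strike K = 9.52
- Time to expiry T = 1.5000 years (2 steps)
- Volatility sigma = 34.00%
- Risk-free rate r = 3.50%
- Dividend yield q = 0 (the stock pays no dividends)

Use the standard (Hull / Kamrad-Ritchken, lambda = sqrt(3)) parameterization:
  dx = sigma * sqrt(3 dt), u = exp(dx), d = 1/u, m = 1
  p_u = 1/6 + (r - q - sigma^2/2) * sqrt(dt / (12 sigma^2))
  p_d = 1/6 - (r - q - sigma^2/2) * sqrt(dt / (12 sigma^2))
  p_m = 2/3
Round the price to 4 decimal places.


dt = T/N = 0.750000; dx = sigma*sqrt(3*dt) = 0.510000
u = exp(dx) = 1.665291; d = 1/u = 0.600496
p_u = 0.149902, p_m = 0.666667, p_d = 0.183431
Discount per step: exp(-r*dt) = 0.974092
Stock lattice S(k, j) with j the centered position index:
  k=0: S(0,+0) = 10.0000
  k=1: S(1,-1) = 6.0050; S(1,+0) = 10.0000; S(1,+1) = 16.6529
  k=2: S(2,-2) = 3.6059; S(2,-1) = 6.0050; S(2,+0) = 10.0000; S(2,+1) = 16.6529; S(2,+2) = 27.7319
Terminal payoffs V(N, j) = max(S_T - K, 0):
  V(2,-2) = 0.000000; V(2,-1) = 0.000000; V(2,+0) = 0.480000; V(2,+1) = 7.132912; V(2,+2) = 18.211948
Backward induction: V(k, j) = exp(-r*dt) * [p_u * V(k+1, j+1) + p_m * V(k+1, j) + p_d * V(k+1, j-1)]
  V(1,-1) = exp(-r*dt) * [p_u*0.480000 + p_m*0.000000 + p_d*0.000000] = 0.070089
  V(1,+0) = exp(-r*dt) * [p_u*7.132912 + p_m*0.480000 + p_d*0.000000] = 1.353244
  V(1,+1) = exp(-r*dt) * [p_u*18.211948 + p_m*7.132912 + p_d*0.480000] = 7.377115
  V(0,+0) = exp(-r*dt) * [p_u*7.377115 + p_m*1.353244 + p_d*0.070089] = 1.968506

Answer: Price = V(0,0) = 1.9685


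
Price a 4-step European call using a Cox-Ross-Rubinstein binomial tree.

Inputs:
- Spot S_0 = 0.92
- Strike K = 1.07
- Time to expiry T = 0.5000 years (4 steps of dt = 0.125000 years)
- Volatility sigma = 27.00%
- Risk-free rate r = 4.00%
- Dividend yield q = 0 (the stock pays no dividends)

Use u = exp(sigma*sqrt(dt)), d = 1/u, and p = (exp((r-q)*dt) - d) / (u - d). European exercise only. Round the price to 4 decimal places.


Answer: Price = V(0,0) = 0.0281

Derivation:
dt = T/N = 0.125000
u = exp(sigma*sqrt(dt)) = 1.100164; d = 1/u = 0.908955
p = (exp((r-q)*dt) - d) / (u - d) = 0.502368
Discount per step: exp(-r*dt) = 0.995012
Stock lattice S(k, i) with i counting down-moves:
  k=0: S(0,0) = 0.9200
  k=1: S(1,0) = 1.0122; S(1,1) = 0.8362
  k=2: S(2,0) = 1.1135; S(2,1) = 0.9200; S(2,2) = 0.7601
  k=3: S(3,0) = 1.2251; S(3,1) = 1.0122; S(3,2) = 0.8362; S(3,3) = 0.6909
  k=4: S(4,0) = 1.3478; S(4,1) = 1.1135; S(4,2) = 0.9200; S(4,3) = 0.7601; S(4,4) = 0.6280
Terminal payoffs V(N, i) = max(S_T - K, 0):
  V(4,0) = 0.277776; V(4,1) = 0.043532; V(4,2) = 0.000000; V(4,3) = 0.000000; V(4,4) = 0.000000
Backward induction: V(k, i) = exp(-r*dt) * [p * V(k+1, i) + (1-p) * V(k+1, i+1)].
  V(3,0) = exp(-r*dt) * [p*0.277776 + (1-p)*0.043532] = 0.160405
  V(3,1) = exp(-r*dt) * [p*0.043532 + (1-p)*0.000000] = 0.021760
  V(3,2) = exp(-r*dt) * [p*0.000000 + (1-p)*0.000000] = 0.000000
  V(3,3) = exp(-r*dt) * [p*0.000000 + (1-p)*0.000000] = 0.000000
  V(2,0) = exp(-r*dt) * [p*0.160405 + (1-p)*0.021760] = 0.090955
  V(2,1) = exp(-r*dt) * [p*0.021760 + (1-p)*0.000000] = 0.010877
  V(2,2) = exp(-r*dt) * [p*0.000000 + (1-p)*0.000000] = 0.000000
  V(1,0) = exp(-r*dt) * [p*0.090955 + (1-p)*0.010877] = 0.050851
  V(1,1) = exp(-r*dt) * [p*0.010877 + (1-p)*0.000000] = 0.005437
  V(0,0) = exp(-r*dt) * [p*0.050851 + (1-p)*0.005437] = 0.028111
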